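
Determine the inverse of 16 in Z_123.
100

gcd(16, 123) = 1, so the inverse exists.
Extended Euclidean algorithm on (123, 16):
123 = 7 × 16 + 11  ⟹  11 = (1)·123 + (-7)·16
16 = 1 × 11 + 5  ⟹  5 = (-1)·123 + (8)·16
11 = 2 × 5 + 1  ⟹  1 = (3)·123 + (-23)·16
So (-23)·16 ≡ 1 (mod 123), i.e. 16^(-1) ≡ -23 ≡ 100 (mod 123).
Check: 16 × 100 = 1600 ≡ 1 (mod 123)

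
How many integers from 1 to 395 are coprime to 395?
312

395 = 5 × 79
φ(n) = n × ∏(1 - 1/p) for each prime p dividing n
φ(395) = 395 × (1 - 1/5) × (1 - 1/79) = 312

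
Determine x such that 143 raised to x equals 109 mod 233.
30

Baby-step giant-step with step n = ⌈√233⌉ = 16.
Baby steps 143^j mod 233 (j:value) for j=0..15: 0:1, 1:143, 2:178, 3:57, 4:229, 5:127, 6:220, 7:5, 8:16, 9:191, 10:52, 11:213, 12:169, 13:168, 14:25, 15:80.
Giant-step multiplier: 143^(-16) ≡ 143^(232-16) = 143^216 ≡ 152 (mod 233).
Giant steps γ_i = 109·152^i mod 233: γ_0=109, γ_1=25 (in table at j=14).
x = i·n + j = 1·16 + 14 = 30.
Check: 143^30 ≡ 109 (mod 233).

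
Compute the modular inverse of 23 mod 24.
23

gcd(23, 24) = 1, so the inverse exists.
Extended Euclidean algorithm on (24, 23):
24 = 1 × 23 + 1  ⟹  1 = (1)·24 + (-1)·23
So (-1)·23 ≡ 1 (mod 24), i.e. 23^(-1) ≡ -1 ≡ 23 (mod 24).
Check: 23 × 23 = 529 ≡ 1 (mod 24)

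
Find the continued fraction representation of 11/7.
[1; 1, 1, 3]

Euclidean algorithm steps:
11 = 1 × 7 + 4
7 = 1 × 4 + 3
4 = 1 × 3 + 1
3 = 3 × 1 + 0
Continued fraction: [1; 1, 1, 3]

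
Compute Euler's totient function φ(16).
8

16 = 2^4
φ(n) = n × ∏(1 - 1/p) for each prime p dividing n
φ(16) = 16 × (1 - 1/2) = 8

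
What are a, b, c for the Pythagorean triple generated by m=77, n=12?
(5785, 1848, 6073)

Euclid's formula: a = m² - n², b = 2mn, c = m² + n²
m = 77, n = 12
a = 77² - 12² = 5929 - 144 = 5785
b = 2 × 77 × 12 = 1848
c = 77² + 12² = 5929 + 144 = 6073
Verification: 5785² + 1848² = 33466225 + 3415104 = 36881329 = 6073² ✓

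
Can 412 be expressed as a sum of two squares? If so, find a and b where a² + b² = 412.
Not possible

Factorization: 412 = 2^2 × 103
By Fermat: n is sum of two squares iff every prime p ≡ 3 (mod 4) appears to even power.
Prime(s) ≡ 3 (mod 4) with odd exponent: [(103, 1)]
Therefore 412 cannot be expressed as a² + b².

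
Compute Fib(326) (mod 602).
211

Matrix identity: Q^n = [[F_(n+1), F_n], [F_n, F_(n-1)]] with Q = [[1,1],[1,0]].
n = 326 = 101000110₂. Square-and-multiply, entries mod 602:
Q^1 = [[1,1],[1,0]]
Q^2 = (Q^1)² = [[2,1],[1,1]]
Q^5 = (Q^2)²·Q = [[8,5],[5,3]]
Q^10 = (Q^5)² = [[89,55],[55,34]]
Q^20 = (Q^10)² = [[110,143],[143,569]]
Q^40 = (Q^20)² = [[41,175],[175,468]]
Q^81 = (Q^40)²·Q = [[379,400],[400,581]]
Q^163 = (Q^81)²·Q = [[157,233],[233,526]]
Q^326 = (Q^163)² = [[76,211],[211,467]]
F_326 mod 602 = Q^326[0][1] = 211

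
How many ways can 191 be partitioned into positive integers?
1820701100652

p(n) counts ways to write n as a sum of positive integers (order ignored).
Euler's pentagonal recurrence: p(k) = p(k-1) + p(k-2) - p(k-5) - p(k-7) + p(k-12) + p(k-15) - ... (offsets j(3j∓1)/2, signs ++--, p(0)=1, p(<0)=0).
DP table for k = 0..190: p(0)=1, p(1)=1, p(2)=2, p(3)=3, p(4)=5, p(5)=7, p(6)=11, p(7)=15, p(8)=22, p(9)=30, p(10)=42, p(11)=56, p(12)=77, p(13)=101, p(14)=135, p(15)=176, p(16)=231, p(17)=297, p(18)=385, p(19)=490, p(20)=627, p(21)=792, p(22)=1002, p(23)=1255, p(24)=1575, p(25)=1958, p(26)=2436, p(27)=3010, p(28)=3718, p(29)=4565, p(30)=5604, p(31)=6842, p(32)=8349, p(33)=10143, p(34)=12310, p(35)=14883, p(36)=17977, p(37)=21637, p(38)=26015, p(39)=31185, p(40)=37338, p(41)=44583, p(42)=53174, p(43)=63261, p(44)=75175, p(45)=89134, p(46)=105558, p(47)=124754, p(48)=147273, p(49)=173525, p(50)=204226, p(51)=239943, p(52)=281589, p(53)=329931, p(54)=386155, p(55)=451276, p(56)=526823, p(57)=614154, p(58)=715220, p(59)=831820, p(60)=966467, p(61)=1121505, p(62)=1300156, p(63)=1505499, p(64)=1741630, p(65)=2012558, p(66)=2323520, p(67)=2679689, p(68)=3087735, p(69)=3554345, p(70)=4087968, p(71)=4697205, p(72)=5392783, p(73)=6185689, p(74)=7089500, p(75)=8118264, p(76)=9289091, p(77)=10619863, p(78)=12132164, p(79)=13848650, p(80)=15796476, p(81)=18004327, p(82)=20506255, p(83)=23338469, p(84)=26543660, p(85)=30167357, p(86)=34262962, p(87)=38887673, p(88)=44108109, p(89)=49995925, p(90)=56634173, p(91)=64112359, p(92)=72533807, p(93)=82010177, p(94)=92669720, p(95)=104651419, p(96)=118114304, p(97)=133230930, p(98)=150198136, p(99)=169229875, p(100)=190569292, p(101)=214481126, p(102)=241265379, p(103)=271248950, p(104)=304801365, p(105)=342325709, p(106)=384276336, p(107)=431149389, p(108)=483502844, p(109)=541946240, p(110)=607163746, p(111)=679903203, p(112)=761002156, p(113)=851376628, p(114)=952050665, p(115)=1064144451, p(116)=1188908248, p(117)=1327710076, p(118)=1482074143, p(119)=1653668665, p(120)=1844349560, p(121)=2056148051, p(122)=2291320912, p(123)=2552338241, p(124)=2841940500, p(125)=3163127352, p(126)=3519222692, p(127)=3913864295, p(128)=4351078600, p(129)=4835271870, p(130)=5371315400, p(131)=5964539504, p(132)=6620830889, p(133)=7346629512, p(134)=8149040695, p(135)=9035836076, p(136)=10015581680, p(137)=11097645016, p(138)=12292341831, p(139)=13610949895, p(140)=15065878135, p(141)=16670689208, p(142)=18440293320, p(143)=20390982757, p(144)=22540654445, p(145)=24908858009, p(146)=27517052599, p(147)=30388671978, p(148)=33549419497, p(149)=37027355200, p(150)=40853235313, p(151)=45060624582, p(152)=49686288421, p(153)=54770336324, p(154)=60356673280, p(155)=66493182097, p(156)=73232243759, p(157)=80630964769, p(158)=88751778802, p(159)=97662728555, p(160)=107438159466, p(161)=118159068427, p(162)=129913904637, p(163)=142798995930, p(164)=156919475295, p(165)=172389800255, p(166)=189334822579, p(167)=207890420102, p(168)=228204732751, p(169)=250438925115, p(170)=274768617130, p(171)=301384802048, p(172)=330495499613, p(173)=362326859895, p(174)=397125074750, p(175)=435157697830, p(176)=476715857290, p(177)=522115831195, p(178)=571701605655, p(179)=625846753120, p(180)=684957390936, p(181)=749474411781, p(182)=819876908323, p(183)=896684817527, p(184)=980462880430, p(185)=1071823774337, p(186)=1171432692373, p(187)=1280011042268, p(188)=1398341745571, p(189)=1527273599625, p(190)=1667727404093.
Final step: p(191) = p(190) + p(189) - p(186) - p(184) + p(179) + p(176) - p(169) - p(165) + p(156) + p(151) - p(140) - p(134) + p(121) + p(114) - p(99) - p(91) + p(74) + p(65) - p(46) - p(36) + p(15) + p(4)
= 1667727404093 + 1527273599625 - 1171432692373 - 980462880430 + 625846753120 + 476715857290 - 250438925115 - 172389800255 + 73232243759 + 45060624582 - 15065878135 - 8149040695 + 2056148051 + 952050665 - 169229875 - 64112359 + 7089500 + 2012558 - 105558 - 17977 + 176 + 5
= 1820701100652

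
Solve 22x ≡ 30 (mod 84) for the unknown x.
x ≡ 9 (mod 42)

gcd(22, 84) = 2, which divides 30, so solutions exist.
Divide through by 2: 11x ≡ 15 (mod 42).
Find 11^(-1) mod 42 by the extended Euclidean algorithm:
42 = 3 × 11 + 9  ⟹  9 = (1)·42 + (-3)·11
11 = 1 × 9 + 2  ⟹  2 = (-1)·42 + (4)·11
9 = 4 × 2 + 1  ⟹  1 = (5)·42 + (-19)·11
So (-19)·11 ≡ 1 (mod 42), i.e. 11^(-1) ≡ -19 ≡ 23 (mod 42).
x ≡ 23 × 15 = 345 ≡ 9 (mod 42).
Check: 22 × 9 = 198 ≡ 30 (mod 84).
x ≡ 9 (mod 42), giving 2 solutions mod 84.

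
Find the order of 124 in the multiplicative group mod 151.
25

151 is prime, so ord(124) divides φ(151) = 150.
Divisors of 150: 1, 2, 3, 5, 6, 10, 15, 25, 30, 50, 75, 150.
Repeated squaring: 124^1 ≡ 124, 124^2 ≡ 125, 124^4 ≡ 72, 124^8 ≡ 50, 124^16 ≡ 84, 124^32 ≡ 110, 124^64 ≡ 20, 124^128 ≡ 98 (mod 151).
Test 124^d mod 151 for each divisor d in increasing order:
124^1 ≡ 124
124^2 ≡ 125
124^3 = 124^2·124^1 ≡ 98
124^5 = 124^4·124^1 ≡ 19
124^6 = 124^4·124^2 ≡ 91
124^10 = 124^8·124^2 ≡ 59
124^15 = 124^8·124^4·124^2·124^1 ≡ 64
124^25 = 124^16·124^8·124^1 ≡ 1  ← first divisor giving 1
The order is 25.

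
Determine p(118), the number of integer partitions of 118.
1482074143

p(n) counts ways to write n as a sum of positive integers (order ignored).
Euler's pentagonal recurrence: p(k) = p(k-1) + p(k-2) - p(k-5) - p(k-7) + p(k-12) + p(k-15) - ... (offsets j(3j∓1)/2, signs ++--, p(0)=1, p(<0)=0).
DP table for k = 0..117: p(0)=1, p(1)=1, p(2)=2, p(3)=3, p(4)=5, p(5)=7, p(6)=11, p(7)=15, p(8)=22, p(9)=30, p(10)=42, p(11)=56, p(12)=77, p(13)=101, p(14)=135, p(15)=176, p(16)=231, p(17)=297, p(18)=385, p(19)=490, p(20)=627, p(21)=792, p(22)=1002, p(23)=1255, p(24)=1575, p(25)=1958, p(26)=2436, p(27)=3010, p(28)=3718, p(29)=4565, p(30)=5604, p(31)=6842, p(32)=8349, p(33)=10143, p(34)=12310, p(35)=14883, p(36)=17977, p(37)=21637, p(38)=26015, p(39)=31185, p(40)=37338, p(41)=44583, p(42)=53174, p(43)=63261, p(44)=75175, p(45)=89134, p(46)=105558, p(47)=124754, p(48)=147273, p(49)=173525, p(50)=204226, p(51)=239943, p(52)=281589, p(53)=329931, p(54)=386155, p(55)=451276, p(56)=526823, p(57)=614154, p(58)=715220, p(59)=831820, p(60)=966467, p(61)=1121505, p(62)=1300156, p(63)=1505499, p(64)=1741630, p(65)=2012558, p(66)=2323520, p(67)=2679689, p(68)=3087735, p(69)=3554345, p(70)=4087968, p(71)=4697205, p(72)=5392783, p(73)=6185689, p(74)=7089500, p(75)=8118264, p(76)=9289091, p(77)=10619863, p(78)=12132164, p(79)=13848650, p(80)=15796476, p(81)=18004327, p(82)=20506255, p(83)=23338469, p(84)=26543660, p(85)=30167357, p(86)=34262962, p(87)=38887673, p(88)=44108109, p(89)=49995925, p(90)=56634173, p(91)=64112359, p(92)=72533807, p(93)=82010177, p(94)=92669720, p(95)=104651419, p(96)=118114304, p(97)=133230930, p(98)=150198136, p(99)=169229875, p(100)=190569292, p(101)=214481126, p(102)=241265379, p(103)=271248950, p(104)=304801365, p(105)=342325709, p(106)=384276336, p(107)=431149389, p(108)=483502844, p(109)=541946240, p(110)=607163746, p(111)=679903203, p(112)=761002156, p(113)=851376628, p(114)=952050665, p(115)=1064144451, p(116)=1188908248, p(117)=1327710076.
Final step: p(118) = p(117) + p(116) - p(113) - p(111) + p(106) + p(103) - p(96) - p(92) + p(83) + p(78) - p(67) - p(61) + p(48) + p(41) - p(26) - p(18) + p(1)
= 1327710076 + 1188908248 - 851376628 - 679903203 + 384276336 + 271248950 - 118114304 - 72533807 + 23338469 + 12132164 - 2679689 - 1121505 + 147273 + 44583 - 2436 - 385 + 1
= 1482074143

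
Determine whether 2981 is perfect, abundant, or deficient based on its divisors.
deficient

Proper divisors of 2981: sum = 1 + 11 + 271 = 283
Since 283 < 2981, 2981 is deficient.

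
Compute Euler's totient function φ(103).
102

103 = 103
φ(n) = n × ∏(1 - 1/p) for each prime p dividing n
φ(103) = 103 × (1 - 1/103) = 102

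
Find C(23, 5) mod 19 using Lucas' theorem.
0

Using Lucas' theorem:
Write n=23 and k=5 in base 19:
n in base 19: [1, 4]
k in base 19: [0, 5]
C(23,5) mod 19 = ∏ C(n_i, k_i) mod 19
Digit binomials (mod 19): C(1,0) = 1; C(4,5) = 0 (k_i > n_i)
Product: 1 × 0 = 0 ≡ 0 (mod 19)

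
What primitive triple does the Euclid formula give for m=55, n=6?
(2989, 660, 3061)

Euclid's formula: a = m² - n², b = 2mn, c = m² + n²
m = 55, n = 6
a = 55² - 6² = 3025 - 36 = 2989
b = 2 × 55 × 6 = 660
c = 55² + 6² = 3025 + 36 = 3061
Verification: 2989² + 660² = 8934121 + 435600 = 9369721 = 3061² ✓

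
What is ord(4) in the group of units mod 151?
15

151 is prime, so ord(4) divides φ(151) = 150.
Divisors of 150: 1, 2, 3, 5, 6, 10, 15, 25, 30, 50, 75, 150.
Repeated squaring: 4^1 ≡ 4, 4^2 ≡ 16, 4^4 ≡ 105, 4^8 ≡ 2, 4^16 ≡ 4, 4^32 ≡ 16, 4^64 ≡ 105, 4^128 ≡ 2 (mod 151).
Test 4^d mod 151 for each divisor d in increasing order:
4^1 ≡ 4
4^2 ≡ 16
4^3 = 4^2·4^1 ≡ 64
4^5 = 4^4·4^1 ≡ 118
4^6 = 4^4·4^2 ≡ 19
4^10 = 4^8·4^2 ≡ 32
4^15 = 4^8·4^4·4^2·4^1 ≡ 1  ← first divisor giving 1
The order is 15.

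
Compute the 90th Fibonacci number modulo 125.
120

Matrix identity: Q^n = [[F_(n+1), F_n], [F_n, F_(n-1)]] with Q = [[1,1],[1,0]].
n = 90 = 1011010₂. Square-and-multiply, entries mod 125:
Q^1 = [[1,1],[1,0]]
Q^2 = (Q^1)² = [[2,1],[1,1]]
Q^5 = (Q^2)²·Q = [[8,5],[5,3]]
Q^11 = (Q^5)²·Q = [[19,89],[89,55]]
Q^22 = (Q^11)² = [[32,86],[86,71]]
Q^45 = (Q^22)²·Q = [[28,45],[45,108]]
Q^90 = (Q^45)² = [[59,120],[120,64]]
F_90 mod 125 = Q^90[0][1] = 120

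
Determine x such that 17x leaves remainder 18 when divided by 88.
x ≡ 58 (mod 88)

gcd(17, 88) = 1, which divides 18, so solutions exist.
Find 17^(-1) mod 88 by the extended Euclidean algorithm:
88 = 5 × 17 + 3  ⟹  3 = (1)·88 + (-5)·17
17 = 5 × 3 + 2  ⟹  2 = (-5)·88 + (26)·17
3 = 1 × 2 + 1  ⟹  1 = (6)·88 + (-31)·17
So (-31)·17 ≡ 1 (mod 88), i.e. 17^(-1) ≡ -31 ≡ 57 (mod 88).
x ≡ 57 × 18 = 1026 ≡ 58 (mod 88).
Check: 17 × 58 = 986 ≡ 18 (mod 88).
Unique solution: x ≡ 58 (mod 88)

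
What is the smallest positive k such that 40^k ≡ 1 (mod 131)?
130

131 is prime, so ord(40) divides φ(131) = 130.
Divisors of 130: 1, 2, 5, 10, 13, 26, 65, 130.
Repeated squaring: 40^1 ≡ 40, 40^2 ≡ 28, 40^4 ≡ 129, 40^8 ≡ 4, 40^16 ≡ 16, 40^32 ≡ 125, 40^64 ≡ 36, 40^128 ≡ 117 (mod 131).
Test 40^d mod 131 for each divisor d in increasing order:
40^1 ≡ 40
40^2 ≡ 28
40^5 = 40^4·40^1 ≡ 51
40^10 = 40^8·40^2 ≡ 112
40^13 = 40^8·40^4·40^1 ≡ 73
40^26 = 40^16·40^8·40^2 ≡ 89
40^65 = 40^64·40^1 ≡ 130
40^130 = 40^128·40^2 ≡ 1  ← first divisor giving 1
The order is 130.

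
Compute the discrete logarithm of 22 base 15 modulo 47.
45

Baby-step giant-step with step n = ⌈√47⌉ = 7.
Baby steps 15^j mod 47 (j:value) for j=0..6: 0:1, 1:15, 2:37, 3:38, 4:6, 5:43, 6:34.
Giant-step multiplier: 15^(-7) ≡ 15^(46-7) = 15^39 ≡ 20 (mod 47).
Giant steps γ_i = 22·20^i mod 47: γ_0=22, γ_1=17, γ_2=11, γ_3=32, γ_4=29, γ_5=16, γ_6=38 (in table at j=3).
x = i·n + j = 6·7 + 3 = 45.
Check: 15^45 ≡ 22 (mod 47).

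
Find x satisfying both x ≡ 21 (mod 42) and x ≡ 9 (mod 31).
567

Using Chinese Remainder Theorem:
M = 42 × 31 = 1302
M1 = 31, M2 = 42
y1 = 31^(-1) mod 42 = 19
y2 = 42^(-1) mod 31 = 17
x = (21×31×19 + 9×42×17) mod 1302 = 567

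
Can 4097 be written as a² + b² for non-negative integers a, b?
1² + 64² (a=1, b=64)

Factorization: 4097 = 17 × 241
By Fermat: n is sum of two squares iff every prime p ≡ 3 (mod 4) appears to even power.
All primes ≡ 3 (mod 4) appear to even power.
Search a = 0, 1, 2, … for 4097 - a² a perfect square: first hit at a = 1: 4097 - 1 = 4096 = 64².
4097 = 1² + 64² = 1 + 4096 ✓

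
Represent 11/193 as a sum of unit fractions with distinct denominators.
1/18 + 1/695 + 1/2414430

Greedy algorithm:
11/193: ceiling(193/11) = 18, use 1/18
5/3474: ceiling(3474/5) = 695, use 1/695
1/2414430: ceiling(2414430/1) = 2414430, use 1/2414430
Result: 11/193 = 1/18 + 1/695 + 1/2414430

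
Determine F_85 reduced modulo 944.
361

Matrix identity: Q^n = [[F_(n+1), F_n], [F_n, F_(n-1)]] with Q = [[1,1],[1,0]].
n = 85 = 1010101₂. Square-and-multiply, entries mod 944:
Q^1 = [[1,1],[1,0]]
Q^2 = (Q^1)² = [[2,1],[1,1]]
Q^5 = (Q^2)²·Q = [[8,5],[5,3]]
Q^10 = (Q^5)² = [[89,55],[55,34]]
Q^21 = (Q^10)²·Q = [[719,562],[562,157]]
Q^42 = (Q^21)² = [[197,488],[488,653]]
Q^85 = (Q^42)²·Q = [[745,361],[361,384]]
F_85 mod 944 = Q^85[0][1] = 361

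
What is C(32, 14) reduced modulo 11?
9

Using Lucas' theorem:
Write n=32 and k=14 in base 11:
n in base 11: [2, 10]
k in base 11: [1, 3]
C(32,14) mod 11 = ∏ C(n_i, k_i) mod 11
Digit binomials (mod 11): C(2,1) = 2; C(10,3) = 120 ≡ 10
Product: 2 × 10 = 20 ≡ 9 (mod 11)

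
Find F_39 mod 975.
661

Matrix identity: Q^n = [[F_(n+1), F_n], [F_n, F_(n-1)]] with Q = [[1,1],[1,0]].
n = 39 = 100111₂. Square-and-multiply, entries mod 975:
Q^1 = [[1,1],[1,0]]
Q^2 = (Q^1)² = [[2,1],[1,1]]
Q^4 = (Q^2)² = [[5,3],[3,2]]
Q^9 = (Q^4)²·Q = [[55,34],[34,21]]
Q^19 = (Q^9)²·Q = [[915,281],[281,634]]
Q^39 = (Q^19)²·Q = [[105,661],[661,419]]
F_39 mod 975 = Q^39[0][1] = 661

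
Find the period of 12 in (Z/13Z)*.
2

13 is prime, so ord(12) divides φ(13) = 12.
Divisors of 12: 1, 2, 3, 4, 6, 12.
Repeated squaring: 12^1 ≡ 12, 12^2 ≡ 1, 12^4 ≡ 1, 12^8 ≡ 1 (mod 13).
Test 12^d mod 13 for each divisor d in increasing order:
12^1 ≡ 12
12^2 ≡ 1  ← first divisor giving 1
The order is 2.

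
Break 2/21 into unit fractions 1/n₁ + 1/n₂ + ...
1/11 + 1/231

Greedy algorithm:
2/21: ceiling(21/2) = 11, use 1/11
1/231: ceiling(231/1) = 231, use 1/231
Result: 2/21 = 1/11 + 1/231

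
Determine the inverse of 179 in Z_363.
290

gcd(179, 363) = 1, so the inverse exists.
Extended Euclidean algorithm on (363, 179):
363 = 2 × 179 + 5  ⟹  5 = (1)·363 + (-2)·179
179 = 35 × 5 + 4  ⟹  4 = (-35)·363 + (71)·179
5 = 1 × 4 + 1  ⟹  1 = (36)·363 + (-73)·179
So (-73)·179 ≡ 1 (mod 363), i.e. 179^(-1) ≡ -73 ≡ 290 (mod 363).
Check: 179 × 290 = 51910 ≡ 1 (mod 363)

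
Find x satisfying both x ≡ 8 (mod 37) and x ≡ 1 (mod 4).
45

Using Chinese Remainder Theorem:
M = 37 × 4 = 148
M1 = 4, M2 = 37
y1 = 4^(-1) mod 37 = 28
y2 = 37^(-1) mod 4 = 1
x = (8×4×28 + 1×37×1) mod 148 = 45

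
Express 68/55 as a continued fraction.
[1; 4, 4, 3]

Euclidean algorithm steps:
68 = 1 × 55 + 13
55 = 4 × 13 + 3
13 = 4 × 3 + 1
3 = 3 × 1 + 0
Continued fraction: [1; 4, 4, 3]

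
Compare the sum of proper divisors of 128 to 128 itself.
deficient

Proper divisors of 128: sum = 1 + 2 + 4 + 8 + 16 + 32 + 64 = 127
Since 127 < 128, 128 is deficient.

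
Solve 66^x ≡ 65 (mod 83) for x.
78

Baby-step giant-step with step n = ⌈√83⌉ = 10.
Baby steps 66^j mod 83 (j:value) for j=0..9: 0:1, 1:66, 2:40, 3:67, 4:23, 5:24, 6:7, 7:47, 8:31, 9:54.
Giant-step multiplier: 66^(-10) ≡ 66^(82-10) = 66^72 ≡ 33 (mod 83).
Giant steps γ_i = 65·33^i mod 83: γ_0=65, γ_1=70, γ_2=69, γ_3=36, γ_4=26, γ_5=28, γ_6=11, γ_7=31 (in table at j=8).
x = i·n + j = 7·10 + 8 = 78.
Check: 66^78 ≡ 65 (mod 83).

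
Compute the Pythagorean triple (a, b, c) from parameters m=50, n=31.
(1539, 3100, 3461)

Euclid's formula: a = m² - n², b = 2mn, c = m² + n²
m = 50, n = 31
a = 50² - 31² = 2500 - 961 = 1539
b = 2 × 50 × 31 = 3100
c = 50² + 31² = 2500 + 961 = 3461
Verification: 1539² + 3100² = 2368521 + 9610000 = 11978521 = 3461² ✓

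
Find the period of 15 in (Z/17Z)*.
8

17 is prime, so ord(15) divides φ(17) = 16.
Divisors of 16: 1, 2, 4, 8, 16.
Repeated squaring: 15^1 ≡ 15, 15^2 ≡ 4, 15^4 ≡ 16, 15^8 ≡ 1, 15^16 ≡ 1 (mod 17).
Test 15^d mod 17 for each divisor d in increasing order:
15^1 ≡ 15
15^2 ≡ 4
15^4 ≡ 16
15^8 ≡ 1  ← first divisor giving 1
The order is 8.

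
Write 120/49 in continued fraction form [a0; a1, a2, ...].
[2; 2, 4, 2, 2]

Euclidean algorithm steps:
120 = 2 × 49 + 22
49 = 2 × 22 + 5
22 = 4 × 5 + 2
5 = 2 × 2 + 1
2 = 2 × 1 + 0
Continued fraction: [2; 2, 4, 2, 2]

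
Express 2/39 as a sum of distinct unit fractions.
1/20 + 1/780

Greedy algorithm:
2/39: ceiling(39/2) = 20, use 1/20
1/780: ceiling(780/1) = 780, use 1/780
Result: 2/39 = 1/20 + 1/780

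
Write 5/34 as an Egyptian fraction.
1/7 + 1/238

Greedy algorithm:
5/34: ceiling(34/5) = 7, use 1/7
1/238: ceiling(238/1) = 238, use 1/238
Result: 5/34 = 1/7 + 1/238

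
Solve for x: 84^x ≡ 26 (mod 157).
149

Baby-step giant-step with step n = ⌈√157⌉ = 13.
Baby steps 84^j mod 157 (j:value) for j=0..12: 0:1, 1:84, 2:148, 3:29, 4:81, 5:53, 6:56, 7:151, 8:124, 9:54, 10:140, 11:142, 12:153.
Giant-step multiplier: 84^(-13) ≡ 84^(156-13) = 84^143 ≡ 107 (mod 157).
Giant steps γ_i = 26·107^i mod 157: γ_0=26, γ_1=113, γ_2=2, γ_3=57, γ_4=133, γ_5=101, γ_6=131, γ_7=44, γ_8=155, γ_9=100, γ_10=24, γ_11=56 (in table at j=6).
x = i·n + j = 11·13 + 6 = 149.
Check: 84^149 ≡ 26 (mod 157).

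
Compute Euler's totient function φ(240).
64

240 = 2^4 × 3 × 5
φ(n) = n × ∏(1 - 1/p) for each prime p dividing n
φ(240) = 240 × (1 - 1/2) × (1 - 1/3) × (1 - 1/5) = 64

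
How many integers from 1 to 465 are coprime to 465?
240

465 = 3 × 5 × 31
φ(n) = n × ∏(1 - 1/p) for each prime p dividing n
φ(465) = 465 × (1 - 1/3) × (1 - 1/5) × (1 - 1/31) = 240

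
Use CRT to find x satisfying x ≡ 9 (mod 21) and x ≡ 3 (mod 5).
93

Using Chinese Remainder Theorem:
M = 21 × 5 = 105
M1 = 5, M2 = 21
y1 = 5^(-1) mod 21 = 17
y2 = 21^(-1) mod 5 = 1
x = (9×5×17 + 3×21×1) mod 105 = 93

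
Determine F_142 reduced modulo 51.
50

Matrix identity: Q^n = [[F_(n+1), F_n], [F_n, F_(n-1)]] with Q = [[1,1],[1,0]].
n = 142 = 10001110₂. Square-and-multiply, entries mod 51:
Q^1 = [[1,1],[1,0]]
Q^2 = (Q^1)² = [[2,1],[1,1]]
Q^4 = (Q^2)² = [[5,3],[3,2]]
Q^8 = (Q^4)² = [[34,21],[21,13]]
Q^17 = (Q^8)²·Q = [[34,16],[16,18]]
Q^35 = (Q^17)²·Q = [[0,35],[35,16]]
Q^71 = (Q^35)²·Q = [[0,1],[1,50]]
Q^142 = (Q^71)² = [[1,50],[50,2]]
F_142 mod 51 = Q^142[0][1] = 50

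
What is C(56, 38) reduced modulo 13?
0

Using Lucas' theorem:
Write n=56 and k=38 in base 13:
n in base 13: [4, 4]
k in base 13: [2, 12]
C(56,38) mod 13 = ∏ C(n_i, k_i) mod 13
Digit binomials (mod 13): C(4,2) = 6; C(4,12) = 0 (k_i > n_i)
Product: 6 × 0 = 0 ≡ 0 (mod 13)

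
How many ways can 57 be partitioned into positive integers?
614154

p(n) counts ways to write n as a sum of positive integers (order ignored).
Euler's pentagonal recurrence: p(k) = p(k-1) + p(k-2) - p(k-5) - p(k-7) + p(k-12) + p(k-15) - ... (offsets j(3j∓1)/2, signs ++--, p(0)=1, p(<0)=0).
DP table for k = 0..56: p(0)=1, p(1)=1, p(2)=2, p(3)=3, p(4)=5, p(5)=7, p(6)=11, p(7)=15, p(8)=22, p(9)=30, p(10)=42, p(11)=56, p(12)=77, p(13)=101, p(14)=135, p(15)=176, p(16)=231, p(17)=297, p(18)=385, p(19)=490, p(20)=627, p(21)=792, p(22)=1002, p(23)=1255, p(24)=1575, p(25)=1958, p(26)=2436, p(27)=3010, p(28)=3718, p(29)=4565, p(30)=5604, p(31)=6842, p(32)=8349, p(33)=10143, p(34)=12310, p(35)=14883, p(36)=17977, p(37)=21637, p(38)=26015, p(39)=31185, p(40)=37338, p(41)=44583, p(42)=53174, p(43)=63261, p(44)=75175, p(45)=89134, p(46)=105558, p(47)=124754, p(48)=147273, p(49)=173525, p(50)=204226, p(51)=239943, p(52)=281589, p(53)=329931, p(54)=386155, p(55)=451276, p(56)=526823.
Final step: p(57) = p(56) + p(55) - p(52) - p(50) + p(45) + p(42) - p(35) - p(31) + p(22) + p(17) - p(6) - p(0)
= 526823 + 451276 - 281589 - 204226 + 89134 + 53174 - 14883 - 6842 + 1002 + 297 - 11 - 1
= 614154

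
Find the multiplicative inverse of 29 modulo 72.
5

gcd(29, 72) = 1, so the inverse exists.
Extended Euclidean algorithm on (72, 29):
72 = 2 × 29 + 14  ⟹  14 = (1)·72 + (-2)·29
29 = 2 × 14 + 1  ⟹  1 = (-2)·72 + (5)·29
So (5)·29 ≡ 1 (mod 72), i.e. 29^(-1) ≡ 5 (mod 72).
Check: 29 × 5 = 145 ≡ 1 (mod 72)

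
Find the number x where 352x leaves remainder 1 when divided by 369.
217

gcd(352, 369) = 1, so the inverse exists.
Extended Euclidean algorithm on (369, 352):
369 = 1 × 352 + 17  ⟹  17 = (1)·369 + (-1)·352
352 = 20 × 17 + 12  ⟹  12 = (-20)·369 + (21)·352
17 = 1 × 12 + 5  ⟹  5 = (21)·369 + (-22)·352
12 = 2 × 5 + 2  ⟹  2 = (-62)·369 + (65)·352
5 = 2 × 2 + 1  ⟹  1 = (145)·369 + (-152)·352
So (-152)·352 ≡ 1 (mod 369), i.e. 352^(-1) ≡ -152 ≡ 217 (mod 369).
Check: 352 × 217 = 76384 ≡ 1 (mod 369)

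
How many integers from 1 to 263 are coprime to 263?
262

263 = 263
φ(n) = n × ∏(1 - 1/p) for each prime p dividing n
φ(263) = 263 × (1 - 1/263) = 262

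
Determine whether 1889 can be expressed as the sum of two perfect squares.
17² + 40² (a=17, b=40)

Factorization: 1889 = 1889
By Fermat: n is sum of two squares iff every prime p ≡ 3 (mod 4) appears to even power.
All primes ≡ 3 (mod 4) appear to even power.
Search a = 0, 1, 2, … for 1889 - a² a perfect square: first hit at a = 17: 1889 - 289 = 1600 = 40².
1889 = 17² + 40² = 289 + 1600 ✓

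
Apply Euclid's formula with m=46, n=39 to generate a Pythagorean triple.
(595, 3588, 3637)

Euclid's formula: a = m² - n², b = 2mn, c = m² + n²
m = 46, n = 39
a = 46² - 39² = 2116 - 1521 = 595
b = 2 × 46 × 39 = 3588
c = 46² + 39² = 2116 + 1521 = 3637
Verification: 595² + 3588² = 354025 + 12873744 = 13227769 = 3637² ✓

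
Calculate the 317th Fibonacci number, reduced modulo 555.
122

Matrix identity: Q^n = [[F_(n+1), F_n], [F_n, F_(n-1)]] with Q = [[1,1],[1,0]].
n = 317 = 100111101₂. Square-and-multiply, entries mod 555:
Q^1 = [[1,1],[1,0]]
Q^2 = (Q^1)² = [[2,1],[1,1]]
Q^4 = (Q^2)² = [[5,3],[3,2]]
Q^9 = (Q^4)²·Q = [[55,34],[34,21]]
Q^19 = (Q^9)²·Q = [[105,296],[296,364]]
Q^39 = (Q^19)²·Q = [[480,406],[406,74]]
Q^79 = (Q^39)²·Q = [[225,76],[76,149]]
Q^158 = (Q^79)² = [[346,119],[119,227]]
Q^317 = (Q^158)²·Q = [[44,122],[122,477]]
F_317 mod 555 = Q^317[0][1] = 122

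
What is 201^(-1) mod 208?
89

gcd(201, 208) = 1, so the inverse exists.
Extended Euclidean algorithm on (208, 201):
208 = 1 × 201 + 7  ⟹  7 = (1)·208 + (-1)·201
201 = 28 × 7 + 5  ⟹  5 = (-28)·208 + (29)·201
7 = 1 × 5 + 2  ⟹  2 = (29)·208 + (-30)·201
5 = 2 × 2 + 1  ⟹  1 = (-86)·208 + (89)·201
So (89)·201 ≡ 1 (mod 208), i.e. 201^(-1) ≡ 89 (mod 208).
Check: 201 × 89 = 17889 ≡ 1 (mod 208)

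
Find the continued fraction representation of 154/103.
[1; 2, 51]

Euclidean algorithm steps:
154 = 1 × 103 + 51
103 = 2 × 51 + 1
51 = 51 × 1 + 0
Continued fraction: [1; 2, 51]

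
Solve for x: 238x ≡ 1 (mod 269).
26

gcd(238, 269) = 1, so the inverse exists.
Extended Euclidean algorithm on (269, 238):
269 = 1 × 238 + 31  ⟹  31 = (1)·269 + (-1)·238
238 = 7 × 31 + 21  ⟹  21 = (-7)·269 + (8)·238
31 = 1 × 21 + 10  ⟹  10 = (8)·269 + (-9)·238
21 = 2 × 10 + 1  ⟹  1 = (-23)·269 + (26)·238
So (26)·238 ≡ 1 (mod 269), i.e. 238^(-1) ≡ 26 (mod 269).
Check: 238 × 26 = 6188 ≡ 1 (mod 269)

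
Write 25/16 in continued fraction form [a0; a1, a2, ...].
[1; 1, 1, 3, 2]

Euclidean algorithm steps:
25 = 1 × 16 + 9
16 = 1 × 9 + 7
9 = 1 × 7 + 2
7 = 3 × 2 + 1
2 = 2 × 1 + 0
Continued fraction: [1; 1, 1, 3, 2]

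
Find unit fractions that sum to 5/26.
1/6 + 1/39

Greedy algorithm:
5/26: ceiling(26/5) = 6, use 1/6
1/39: ceiling(39/1) = 39, use 1/39
Result: 5/26 = 1/6 + 1/39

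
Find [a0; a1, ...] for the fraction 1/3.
[0; 3]

Euclidean algorithm steps:
1 = 0 × 3 + 1
3 = 3 × 1 + 0
Continued fraction: [0; 3]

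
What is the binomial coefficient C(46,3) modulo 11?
0

Using Lucas' theorem:
Write n=46 and k=3 in base 11:
n in base 11: [4, 2]
k in base 11: [0, 3]
C(46,3) mod 11 = ∏ C(n_i, k_i) mod 11
Digit binomials (mod 11): C(4,0) = 1; C(2,3) = 0 (k_i > n_i)
Product: 1 × 0 = 0 ≡ 0 (mod 11)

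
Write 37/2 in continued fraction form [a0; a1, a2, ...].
[18; 2]

Euclidean algorithm steps:
37 = 18 × 2 + 1
2 = 2 × 1 + 0
Continued fraction: [18; 2]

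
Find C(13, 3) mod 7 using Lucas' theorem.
6

Using Lucas' theorem:
Write n=13 and k=3 in base 7:
n in base 7: [1, 6]
k in base 7: [0, 3]
C(13,3) mod 7 = ∏ C(n_i, k_i) mod 7
Digit binomials (mod 7): C(1,0) = 1; C(6,3) = 20 ≡ 6
Product: 1 × 6 = 6 ≡ 6 (mod 7)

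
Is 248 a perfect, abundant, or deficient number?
deficient

Proper divisors of 248: sum = 1 + 2 + 4 + 8 + 31 + 62 + 124 = 232
Since 232 < 248, 248 is deficient.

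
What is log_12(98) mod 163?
3

Baby-step giant-step with step n = ⌈√163⌉ = 13.
Baby steps 12^j mod 163 (j:value) for j=0..12: 0:1, 1:12, 2:144, 3:98, 4:35, 5:94, 6:150, 7:7, 8:84, 9:30, 10:34, 11:82, 12:6.
h = 98 is already in the table at j=3, so x = 3.
Check: 12^3 ≡ 98 (mod 163).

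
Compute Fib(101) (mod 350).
201

Matrix identity: Q^n = [[F_(n+1), F_n], [F_n, F_(n-1)]] with Q = [[1,1],[1,0]].
n = 101 = 1100101₂. Square-and-multiply, entries mod 350:
Q^1 = [[1,1],[1,0]]
Q^3 = (Q^1)²·Q = [[3,2],[2,1]]
Q^6 = (Q^3)² = [[13,8],[8,5]]
Q^12 = (Q^6)² = [[233,144],[144,89]]
Q^25 = (Q^12)²·Q = [[293,125],[125,168]]
Q^50 = (Q^25)² = [[324,225],[225,99]]
Q^101 = (Q^50)²·Q = [[176,201],[201,325]]
F_101 mod 350 = Q^101[0][1] = 201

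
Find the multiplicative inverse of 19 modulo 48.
43

gcd(19, 48) = 1, so the inverse exists.
Extended Euclidean algorithm on (48, 19):
48 = 2 × 19 + 10  ⟹  10 = (1)·48 + (-2)·19
19 = 1 × 10 + 9  ⟹  9 = (-1)·48 + (3)·19
10 = 1 × 9 + 1  ⟹  1 = (2)·48 + (-5)·19
So (-5)·19 ≡ 1 (mod 48), i.e. 19^(-1) ≡ -5 ≡ 43 (mod 48).
Check: 19 × 43 = 817 ≡ 1 (mod 48)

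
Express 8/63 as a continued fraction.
[0; 7, 1, 7]

Euclidean algorithm steps:
8 = 0 × 63 + 8
63 = 7 × 8 + 7
8 = 1 × 7 + 1
7 = 7 × 1 + 0
Continued fraction: [0; 7, 1, 7]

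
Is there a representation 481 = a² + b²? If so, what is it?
9² + 20² (a=9, b=20)

Factorization: 481 = 13 × 37
By Fermat: n is sum of two squares iff every prime p ≡ 3 (mod 4) appears to even power.
All primes ≡ 3 (mod 4) appear to even power.
Search a = 0, 1, 2, … for 481 - a² a perfect square: first hit at a = 9: 481 - 81 = 400 = 20².
481 = 9² + 20² = 81 + 400 ✓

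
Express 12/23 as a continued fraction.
[0; 1, 1, 11]

Euclidean algorithm steps:
12 = 0 × 23 + 12
23 = 1 × 12 + 11
12 = 1 × 11 + 1
11 = 11 × 1 + 0
Continued fraction: [0; 1, 1, 11]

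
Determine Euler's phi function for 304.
144

304 = 2^4 × 19
φ(n) = n × ∏(1 - 1/p) for each prime p dividing n
φ(304) = 304 × (1 - 1/2) × (1 - 1/19) = 144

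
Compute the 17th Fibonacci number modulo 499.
100

Matrix identity: Q^n = [[F_(n+1), F_n], [F_n, F_(n-1)]] with Q = [[1,1],[1,0]].
n = 17 = 10001₂. Square-and-multiply, entries mod 499:
Q^1 = [[1,1],[1,0]]
Q^2 = (Q^1)² = [[2,1],[1,1]]
Q^4 = (Q^2)² = [[5,3],[3,2]]
Q^8 = (Q^4)² = [[34,21],[21,13]]
Q^17 = (Q^8)²·Q = [[89,100],[100,488]]
F_17 mod 499 = Q^17[0][1] = 100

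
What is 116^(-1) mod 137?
13

gcd(116, 137) = 1, so the inverse exists.
Extended Euclidean algorithm on (137, 116):
137 = 1 × 116 + 21  ⟹  21 = (1)·137 + (-1)·116
116 = 5 × 21 + 11  ⟹  11 = (-5)·137 + (6)·116
21 = 1 × 11 + 10  ⟹  10 = (6)·137 + (-7)·116
11 = 1 × 10 + 1  ⟹  1 = (-11)·137 + (13)·116
So (13)·116 ≡ 1 (mod 137), i.e. 116^(-1) ≡ 13 (mod 137).
Check: 116 × 13 = 1508 ≡ 1 (mod 137)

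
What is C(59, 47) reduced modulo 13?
0

Using Lucas' theorem:
Write n=59 and k=47 in base 13:
n in base 13: [4, 7]
k in base 13: [3, 8]
C(59,47) mod 13 = ∏ C(n_i, k_i) mod 13
Digit binomials (mod 13): C(4,3) = 4; C(7,8) = 0 (k_i > n_i)
Product: 4 × 0 = 0 ≡ 0 (mod 13)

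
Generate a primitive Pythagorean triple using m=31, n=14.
(765, 868, 1157)

Euclid's formula: a = m² - n², b = 2mn, c = m² + n²
m = 31, n = 14
a = 31² - 14² = 961 - 196 = 765
b = 2 × 31 × 14 = 868
c = 31² + 14² = 961 + 196 = 1157
Verification: 765² + 868² = 585225 + 753424 = 1338649 = 1157² ✓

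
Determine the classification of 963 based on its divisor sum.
deficient

Proper divisors of 963: sum = 1 + 3 + 9 + 107 + 321 = 441
Since 441 < 963, 963 is deficient.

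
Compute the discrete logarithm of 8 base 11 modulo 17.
6

Baby-step giant-step with step n = ⌈√17⌉ = 5.
Baby steps 11^j mod 17 (j:value) for j=0..4: 0:1, 1:11, 2:2, 3:5, 4:4.
Giant-step multiplier: 11^(-5) ≡ 11^(16-5) = 11^11 ≡ 12 (mod 17).
Giant steps γ_i = 8·12^i mod 17: γ_0=8, γ_1=11 (in table at j=1).
x = i·n + j = 1·5 + 1 = 6.
Check: 11^6 ≡ 8 (mod 17).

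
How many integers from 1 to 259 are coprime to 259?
216

259 = 7 × 37
φ(n) = n × ∏(1 - 1/p) for each prime p dividing n
φ(259) = 259 × (1 - 1/7) × (1 - 1/37) = 216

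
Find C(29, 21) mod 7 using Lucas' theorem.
4

Using Lucas' theorem:
Write n=29 and k=21 in base 7:
n in base 7: [4, 1]
k in base 7: [3, 0]
C(29,21) mod 7 = ∏ C(n_i, k_i) mod 7
Digit binomials (mod 7): C(4,3) = 4; C(1,0) = 1
Product: 4 × 1 = 4 ≡ 4 (mod 7)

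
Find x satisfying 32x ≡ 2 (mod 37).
x ≡ 7 (mod 37)

gcd(32, 37) = 1, which divides 2, so solutions exist.
Find 32^(-1) mod 37 by the extended Euclidean algorithm:
37 = 1 × 32 + 5  ⟹  5 = (1)·37 + (-1)·32
32 = 6 × 5 + 2  ⟹  2 = (-6)·37 + (7)·32
5 = 2 × 2 + 1  ⟹  1 = (13)·37 + (-15)·32
So (-15)·32 ≡ 1 (mod 37), i.e. 32^(-1) ≡ -15 ≡ 22 (mod 37).
x ≡ 22 × 2 = 44 ≡ 7 (mod 37).
Check: 32 × 7 = 224 ≡ 2 (mod 37).
Unique solution: x ≡ 7 (mod 37)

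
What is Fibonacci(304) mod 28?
7

Matrix identity: Q^n = [[F_(n+1), F_n], [F_n, F_(n-1)]] with Q = [[1,1],[1,0]].
n = 304 = 100110000₂. Square-and-multiply, entries mod 28:
Q^1 = [[1,1],[1,0]]
Q^2 = (Q^1)² = [[2,1],[1,1]]
Q^4 = (Q^2)² = [[5,3],[3,2]]
Q^9 = (Q^4)²·Q = [[27,6],[6,21]]
Q^19 = (Q^9)²·Q = [[17,9],[9,8]]
Q^38 = (Q^19)² = [[6,1],[1,5]]
Q^76 = (Q^38)² = [[9,11],[11,26]]
Q^152 = (Q^76)² = [[6,21],[21,13]]
Q^304 = (Q^152)² = [[1,7],[7,22]]
F_304 mod 28 = Q^304[0][1] = 7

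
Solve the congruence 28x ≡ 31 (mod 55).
x ≡ 7 (mod 55)

gcd(28, 55) = 1, which divides 31, so solutions exist.
Find 28^(-1) mod 55 by the extended Euclidean algorithm:
55 = 1 × 28 + 27  ⟹  27 = (1)·55 + (-1)·28
28 = 1 × 27 + 1  ⟹  1 = (-1)·55 + (2)·28
So (2)·28 ≡ 1 (mod 55), i.e. 28^(-1) ≡ 2 (mod 55).
x ≡ 2 × 31 = 62 ≡ 7 (mod 55).
Check: 28 × 7 = 196 ≡ 31 (mod 55).
Unique solution: x ≡ 7 (mod 55)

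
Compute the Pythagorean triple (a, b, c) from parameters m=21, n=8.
(377, 336, 505)

Euclid's formula: a = m² - n², b = 2mn, c = m² + n²
m = 21, n = 8
a = 21² - 8² = 441 - 64 = 377
b = 2 × 21 × 8 = 336
c = 21² + 8² = 441 + 64 = 505
Verification: 377² + 336² = 142129 + 112896 = 255025 = 505² ✓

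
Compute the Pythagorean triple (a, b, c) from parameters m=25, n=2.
(621, 100, 629)

Euclid's formula: a = m² - n², b = 2mn, c = m² + n²
m = 25, n = 2
a = 25² - 2² = 625 - 4 = 621
b = 2 × 25 × 2 = 100
c = 25² + 2² = 625 + 4 = 629
Verification: 621² + 100² = 385641 + 10000 = 395641 = 629² ✓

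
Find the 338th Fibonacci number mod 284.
69

Matrix identity: Q^n = [[F_(n+1), F_n], [F_n, F_(n-1)]] with Q = [[1,1],[1,0]].
n = 338 = 101010010₂. Square-and-multiply, entries mod 284:
Q^1 = [[1,1],[1,0]]
Q^2 = (Q^1)² = [[2,1],[1,1]]
Q^5 = (Q^2)²·Q = [[8,5],[5,3]]
Q^10 = (Q^5)² = [[89,55],[55,34]]
Q^21 = (Q^10)²·Q = [[103,154],[154,233]]
Q^42 = (Q^21)² = [[245,56],[56,189]]
Q^84 = (Q^42)² = [[113,164],[164,233]]
Q^169 = (Q^84)²·Q = [[133,189],[189,228]]
Q^338 = (Q^169)² = [[18,69],[69,233]]
F_338 mod 284 = Q^338[0][1] = 69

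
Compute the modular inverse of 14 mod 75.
59

gcd(14, 75) = 1, so the inverse exists.
Extended Euclidean algorithm on (75, 14):
75 = 5 × 14 + 5  ⟹  5 = (1)·75 + (-5)·14
14 = 2 × 5 + 4  ⟹  4 = (-2)·75 + (11)·14
5 = 1 × 4 + 1  ⟹  1 = (3)·75 + (-16)·14
So (-16)·14 ≡ 1 (mod 75), i.e. 14^(-1) ≡ -16 ≡ 59 (mod 75).
Check: 14 × 59 = 826 ≡ 1 (mod 75)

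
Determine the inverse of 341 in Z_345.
86

gcd(341, 345) = 1, so the inverse exists.
Extended Euclidean algorithm on (345, 341):
345 = 1 × 341 + 4  ⟹  4 = (1)·345 + (-1)·341
341 = 85 × 4 + 1  ⟹  1 = (-85)·345 + (86)·341
So (86)·341 ≡ 1 (mod 345), i.e. 341^(-1) ≡ 86 (mod 345).
Check: 341 × 86 = 29326 ≡ 1 (mod 345)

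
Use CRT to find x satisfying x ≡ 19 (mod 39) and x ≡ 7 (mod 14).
175

Using Chinese Remainder Theorem:
M = 39 × 14 = 546
M1 = 14, M2 = 39
y1 = 14^(-1) mod 39 = 14
y2 = 39^(-1) mod 14 = 9
x = (19×14×14 + 7×39×9) mod 546 = 175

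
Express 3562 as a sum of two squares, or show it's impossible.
9² + 59² (a=9, b=59)

Factorization: 3562 = 2 × 13 × 137
By Fermat: n is sum of two squares iff every prime p ≡ 3 (mod 4) appears to even power.
All primes ≡ 3 (mod 4) appear to even power.
Search a = 0, 1, 2, … for 3562 - a² a perfect square: first hit at a = 9: 3562 - 81 = 3481 = 59².
3562 = 9² + 59² = 81 + 3481 ✓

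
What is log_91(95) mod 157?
145

Baby-step giant-step with step n = ⌈√157⌉ = 13.
Baby steps 91^j mod 157 (j:value) for j=0..12: 0:1, 1:91, 2:117, 3:128, 4:30, 5:61, 6:56, 7:72, 8:115, 9:103, 10:110, 11:119, 12:153.
Giant-step multiplier: 91^(-13) ≡ 91^(156-13) = 91^143 ≡ 135 (mod 157).
Giant steps γ_i = 95·135^i mod 157: γ_0=95, γ_1=108, γ_2=136, γ_3=148, γ_4=41, γ_5=40, γ_6=62, γ_7=49, γ_8=21, γ_9=9, γ_10=116, γ_11=117 (in table at j=2).
x = i·n + j = 11·13 + 2 = 145.
Check: 91^145 ≡ 95 (mod 157).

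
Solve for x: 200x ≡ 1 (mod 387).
149

gcd(200, 387) = 1, so the inverse exists.
Extended Euclidean algorithm on (387, 200):
387 = 1 × 200 + 187  ⟹  187 = (1)·387 + (-1)·200
200 = 1 × 187 + 13  ⟹  13 = (-1)·387 + (2)·200
187 = 14 × 13 + 5  ⟹  5 = (15)·387 + (-29)·200
13 = 2 × 5 + 3  ⟹  3 = (-31)·387 + (60)·200
5 = 1 × 3 + 2  ⟹  2 = (46)·387 + (-89)·200
3 = 1 × 2 + 1  ⟹  1 = (-77)·387 + (149)·200
So (149)·200 ≡ 1 (mod 387), i.e. 200^(-1) ≡ 149 (mod 387).
Check: 200 × 149 = 29800 ≡ 1 (mod 387)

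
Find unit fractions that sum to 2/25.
1/13 + 1/325

Greedy algorithm:
2/25: ceiling(25/2) = 13, use 1/13
1/325: ceiling(325/1) = 325, use 1/325
Result: 2/25 = 1/13 + 1/325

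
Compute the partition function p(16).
231

p(n) counts ways to write n as a sum of positive integers (order ignored).
Euler's pentagonal recurrence: p(k) = p(k-1) + p(k-2) - p(k-5) - p(k-7) + p(k-12) + p(k-15) - ... (offsets j(3j∓1)/2, signs ++--, p(0)=1, p(<0)=0).
DP table for k = 0..15: p(0)=1, p(1)=1, p(2)=2, p(3)=3, p(4)=5, p(5)=7, p(6)=11, p(7)=15, p(8)=22, p(9)=30, p(10)=42, p(11)=56, p(12)=77, p(13)=101, p(14)=135, p(15)=176.
Final step: p(16) = p(15) + p(14) - p(11) - p(9) + p(4) + p(1)
= 176 + 135 - 56 - 30 + 5 + 1
= 231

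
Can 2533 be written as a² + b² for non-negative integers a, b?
18² + 47² (a=18, b=47)

Factorization: 2533 = 17 × 149
By Fermat: n is sum of two squares iff every prime p ≡ 3 (mod 4) appears to even power.
All primes ≡ 3 (mod 4) appear to even power.
Search a = 0, 1, 2, … for 2533 - a² a perfect square: first hit at a = 18: 2533 - 324 = 2209 = 47².
2533 = 18² + 47² = 324 + 2209 ✓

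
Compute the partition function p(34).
12310

p(n) counts ways to write n as a sum of positive integers (order ignored).
Euler's pentagonal recurrence: p(k) = p(k-1) + p(k-2) - p(k-5) - p(k-7) + p(k-12) + p(k-15) - ... (offsets j(3j∓1)/2, signs ++--, p(0)=1, p(<0)=0).
DP table for k = 0..33: p(0)=1, p(1)=1, p(2)=2, p(3)=3, p(4)=5, p(5)=7, p(6)=11, p(7)=15, p(8)=22, p(9)=30, p(10)=42, p(11)=56, p(12)=77, p(13)=101, p(14)=135, p(15)=176, p(16)=231, p(17)=297, p(18)=385, p(19)=490, p(20)=627, p(21)=792, p(22)=1002, p(23)=1255, p(24)=1575, p(25)=1958, p(26)=2436, p(27)=3010, p(28)=3718, p(29)=4565, p(30)=5604, p(31)=6842, p(32)=8349, p(33)=10143.
Final step: p(34) = p(33) + p(32) - p(29) - p(27) + p(22) + p(19) - p(12) - p(8)
= 10143 + 8349 - 4565 - 3010 + 1002 + 490 - 77 - 22
= 12310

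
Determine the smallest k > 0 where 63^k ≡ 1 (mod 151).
150

151 is prime, so ord(63) divides φ(151) = 150.
Divisors of 150: 1, 2, 3, 5, 6, 10, 15, 25, 30, 50, 75, 150.
Repeated squaring: 63^1 ≡ 63, 63^2 ≡ 43, 63^4 ≡ 37, 63^8 ≡ 10, 63^16 ≡ 100, 63^32 ≡ 34, 63^64 ≡ 99, 63^128 ≡ 137 (mod 151).
Test 63^d mod 151 for each divisor d in increasing order:
63^1 ≡ 63
63^2 ≡ 43
63^3 = 63^2·63^1 ≡ 142
63^5 = 63^4·63^1 ≡ 66
63^6 = 63^4·63^2 ≡ 81
63^10 = 63^8·63^2 ≡ 128
63^15 = 63^8·63^4·63^2·63^1 ≡ 143
63^25 = 63^16·63^8·63^1 ≡ 33
63^30 = 63^16·63^8·63^4·63^2 ≡ 64
63^50 = 63^32·63^16·63^2 ≡ 32
63^75 = 63^64·63^8·63^2·63^1 ≡ 150
63^150 = 63^128·63^16·63^4·63^2 ≡ 1  ← first divisor giving 1
The order is 150.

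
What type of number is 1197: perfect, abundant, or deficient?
deficient

Proper divisors of 1197: sum = 1 + 3 + 7 + 9 + 19 + 21 + 57 + 63 + 133 + 171 + 399 = 883
Since 883 < 1197, 1197 is deficient.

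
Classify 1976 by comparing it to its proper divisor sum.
abundant

Proper divisors of 1976: sum = 1 + 2 + 4 + 8 + 13 + 19 + 26 + 38 + 52 + 76 + 104 + 152 + 247 + 494 + 988 = 2224
Since 2224 > 1976, 1976 is abundant.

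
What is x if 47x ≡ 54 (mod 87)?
x ≡ 3 (mod 87)

gcd(47, 87) = 1, which divides 54, so solutions exist.
Find 47^(-1) mod 87 by the extended Euclidean algorithm:
87 = 1 × 47 + 40  ⟹  40 = (1)·87 + (-1)·47
47 = 1 × 40 + 7  ⟹  7 = (-1)·87 + (2)·47
40 = 5 × 7 + 5  ⟹  5 = (6)·87 + (-11)·47
7 = 1 × 5 + 2  ⟹  2 = (-7)·87 + (13)·47
5 = 2 × 2 + 1  ⟹  1 = (20)·87 + (-37)·47
So (-37)·47 ≡ 1 (mod 87), i.e. 47^(-1) ≡ -37 ≡ 50 (mod 87).
x ≡ 50 × 54 = 2700 ≡ 3 (mod 87).
Check: 47 × 3 = 141 ≡ 54 (mod 87).
Unique solution: x ≡ 3 (mod 87)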